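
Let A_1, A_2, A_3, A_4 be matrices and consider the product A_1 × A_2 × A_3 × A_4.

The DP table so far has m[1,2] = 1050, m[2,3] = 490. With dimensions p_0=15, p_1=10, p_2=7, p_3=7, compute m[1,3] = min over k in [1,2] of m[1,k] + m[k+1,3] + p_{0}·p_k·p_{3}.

m[1,3] = min over k∈[1,2] of m[1,k]+m[k+1,3]+p_{0}·p_k·p_{3}.
k=1: 0 + 490 + 15·10·7 = 1540; k=2: 1050 + 0 + 15·7·7 = 1785.
Minimum: 1540 at k=1.

1540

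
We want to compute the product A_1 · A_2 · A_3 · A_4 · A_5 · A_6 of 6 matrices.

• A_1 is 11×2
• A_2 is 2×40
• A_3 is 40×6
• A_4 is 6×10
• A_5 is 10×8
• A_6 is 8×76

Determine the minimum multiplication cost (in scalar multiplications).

3648

Adjacent pairs: A_1A_2 = 11·2·40 = 880; A_2A_3 = 2·40·6 = 480; A_3A_4 = 40·6·10 = 2400; A_4A_5 = 6·10·8 = 480; A_5A_6 = 10·8·76 = 6080.
Length 3: A_1..A_3: k=1: 0+480+11·2·6=612; k=2: 880+0+11·40·6=3520 → min 612 | A_2..A_4: k=2: 0+2400+2·40·10=3200; k=3: 480+0+2·6·10=600 → min 600 | A_3..A_5: k=3: 0+480+40·6·8=2400; k=4: 2400+0+40·10·8=5600 → min 2400 | A_4..A_6: k=4: 0+6080+6·10·76=10640; k=5: 480+0+6·8·76=4128 → min 4128.
Length 4: A_1..A_4: k=1: 0+600+11·2·10=820; k=2: 880+2400+11·40·10=7680; k=3: 612+0+11·6·10=1272 → min 820 | A_2..A_5: k=2: 0+2400+2·40·8=3040; k=3: 480+480+2·6·8=1056; k=4: 600+0+2·10·8=760 → min 760 | A_3..A_6: k=3: 0+4128+40·6·76=22368; k=4: 2400+6080+40·10·76=38880; k=5: 2400+0+40·8·76=26720 → min 22368.
Length 5: A_1..A_5: k=1: 0+760+11·2·8=936; k=2: 880+2400+11·40·8=6800; k=3: 612+480+11·6·8=1620; k=4: 820+0+11·10·8=1700 → min 936 | A_2..A_6: k=2: 0+22368+2·40·76=28448; k=3: 480+4128+2·6·76=5520; k=4: 600+6080+2·10·76=8200; k=5: 760+0+2·8·76=1976 → min 1976.
Length 6: A_1..A_6: k=1: 0+1976+11·2·76=3648; k=2: 880+22368+11·40·76=56688; k=3: 612+4128+11·6·76=9756; k=4: 820+6080+11·10·76=15260; k=5: 936+0+11·8·76=7624 → min 3648.
Optimal order: (A_1 · ((((A_2 · A_3) · A_4) · A_5) · A_6)) with cost 3648.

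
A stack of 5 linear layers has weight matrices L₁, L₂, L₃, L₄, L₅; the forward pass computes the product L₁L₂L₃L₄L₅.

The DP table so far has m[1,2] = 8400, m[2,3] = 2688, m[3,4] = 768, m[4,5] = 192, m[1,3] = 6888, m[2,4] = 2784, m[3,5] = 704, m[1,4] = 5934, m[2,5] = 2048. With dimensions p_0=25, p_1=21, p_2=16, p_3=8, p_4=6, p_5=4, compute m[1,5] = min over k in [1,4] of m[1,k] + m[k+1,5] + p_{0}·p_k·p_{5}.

4148

m[1,5] = min over k∈[1,4] of m[1,k]+m[k+1,5]+p_{0}·p_k·p_{5}.
k=1: 0 + 2048 + 25·21·4 = 4148; k=2: 8400 + 704 + 25·16·4 = 10704; k=3: 6888 + 192 + 25·8·4 = 7880; k=4: 5934 + 0 + 25·6·4 = 6534.
Minimum: 4148 at k=1.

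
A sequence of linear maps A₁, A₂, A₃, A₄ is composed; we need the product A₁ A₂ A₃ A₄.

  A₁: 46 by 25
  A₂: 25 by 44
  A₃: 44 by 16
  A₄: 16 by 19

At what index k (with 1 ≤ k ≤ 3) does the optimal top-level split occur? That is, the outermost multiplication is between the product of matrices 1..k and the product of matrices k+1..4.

Adjacent pairs: A₁A₂ = 46·25·44 = 50600; A₂A₃ = 25·44·16 = 17600; A₃A₄ = 44·16·19 = 13376.
Length 3: A₁..A₃: k=1: 0+17600+46·25·16=36000; k=2: 50600+0+46·44·16=82984 → min 36000 | A₂..A₄: k=2: 0+13376+25·44·19=34276; k=3: 17600+0+25·16·19=25200 → min 25200.
Top-level splits: k=1: (A₁..A₁)·(A₂..A₄) → 0+25200+46·25·19 = 47050; k=2: (A₁..A₂)·(A₃..A₄) → 50600+13376+46·44·19 = 102432; k=3: (A₁..A₃)·(A₄..A₄) → 36000+0+46·16·19 = 49984.
Best split is after A₁, i.e. k = 1.

1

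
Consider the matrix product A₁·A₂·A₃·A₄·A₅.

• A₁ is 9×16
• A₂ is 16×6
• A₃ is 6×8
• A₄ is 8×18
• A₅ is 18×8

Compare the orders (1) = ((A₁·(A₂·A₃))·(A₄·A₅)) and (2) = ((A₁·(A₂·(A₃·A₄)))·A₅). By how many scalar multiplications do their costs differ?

Order (1) = ((A₁·(A₂·A₃))·(A₄·A₅)): (A₂·A₃): 16×6 by 6×8 → 16×8, cost 16·6·8 = 768; (A₁·(A₂·A₃)): 9×16 by 16×8 → 9×8, cost 9·16·8 = 1152; cumulative 1920; (A₄·A₅): 8×18 by 18×8 → 8×8, cost 8·18·8 = 1152; ((A₁·(A₂·A₃))·(A₄·A₅)): 9×8 by 8×8 → 9×8, cost 9·8·8 = 576; cumulative 3648. Total 3648.
Order (2) = ((A₁·(A₂·(A₃·A₄)))·A₅): (A₃·A₄): 6×8 by 8×18 → 6×18, cost 6·8·18 = 864; (A₂·(A₃·A₄)): 16×6 by 6×18 → 16×18, cost 16·6·18 = 1728; cumulative 2592; (A₁·(A₂·(A₃·A₄))): 9×16 by 16×18 → 9×18, cost 9·16·18 = 2592; cumulative 5184; ((A₁·(A₂·(A₃·A₄)))·A₅): 9×18 by 18×8 → 9×8, cost 9·18·8 = 1296; cumulative 6480. Total 6480.
Difference: |3648 − 6480| = 2832.

2832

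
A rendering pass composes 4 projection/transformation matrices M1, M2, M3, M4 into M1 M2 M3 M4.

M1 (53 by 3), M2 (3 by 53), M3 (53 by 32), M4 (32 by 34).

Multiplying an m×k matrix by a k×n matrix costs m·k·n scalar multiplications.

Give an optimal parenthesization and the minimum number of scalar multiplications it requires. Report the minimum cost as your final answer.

Adjacent pairs: M1M2 = 53·3·53 = 8427; M2M3 = 3·53·32 = 5088; M3M4 = 53·32·34 = 57664.
Length 3: M1..M3: k=1: 0+5088+53·3·32=10176; k=2: 8427+0+53·53·32=98315 → min 10176 | M2..M4: k=2: 0+57664+3·53·34=63070; k=3: 5088+0+3·32·34=8352 → min 8352.
Length 4: M1..M4: k=1: 0+8352+53·3·34=13758; k=2: 8427+57664+53·53·34=161597; k=3: 10176+0+53·32·34=67840 → min 13758.
Optimal parenthesization: (M1 ((M2 M3) M4)) with cost 13758.

13758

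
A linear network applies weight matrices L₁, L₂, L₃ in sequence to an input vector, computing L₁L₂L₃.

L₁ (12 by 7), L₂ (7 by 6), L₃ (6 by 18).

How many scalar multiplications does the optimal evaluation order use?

Order (L₁(L₂L₃)): (L₂L₃): 7×6 by 6×18 → 7×18, cost 7·6·18 = 756; (L₁(L₂L₃)): 12×7 by 7×18 → 12×18, cost 12·7·18 = 1512; cumulative 2268. Total 2268.
Order ((L₁L₂)L₃): (L₁L₂): 12×7 by 7×6 → 12×6, cost 12·7·6 = 504; ((L₁L₂)L₃): 12×6 by 6×18 → 12×18, cost 12·6·18 = 1296; cumulative 1800. Total 1800.
Minimum: 1800.

1800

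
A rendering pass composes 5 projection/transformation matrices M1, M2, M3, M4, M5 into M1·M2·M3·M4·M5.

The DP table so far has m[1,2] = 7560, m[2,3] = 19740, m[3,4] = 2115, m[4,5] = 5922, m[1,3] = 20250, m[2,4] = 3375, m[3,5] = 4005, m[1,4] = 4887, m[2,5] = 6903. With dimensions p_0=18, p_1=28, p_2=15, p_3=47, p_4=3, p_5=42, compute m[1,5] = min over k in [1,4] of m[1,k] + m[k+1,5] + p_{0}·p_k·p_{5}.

m[1,5] = min over k∈[1,4] of m[1,k]+m[k+1,5]+p_{0}·p_k·p_{5}.
k=1: 0 + 6903 + 18·28·42 = 28071; k=2: 7560 + 4005 + 18·15·42 = 22905; k=3: 20250 + 5922 + 18·47·42 = 61704; k=4: 4887 + 0 + 18·3·42 = 7155.
Minimum: 7155 at k=4.

7155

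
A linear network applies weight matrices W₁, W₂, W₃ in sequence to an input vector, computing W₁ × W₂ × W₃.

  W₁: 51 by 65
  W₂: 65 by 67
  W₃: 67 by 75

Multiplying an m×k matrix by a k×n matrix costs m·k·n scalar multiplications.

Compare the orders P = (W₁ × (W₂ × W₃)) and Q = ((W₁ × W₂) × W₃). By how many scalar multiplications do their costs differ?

Order P = (W₁ × (W₂ × W₃)): (W₂ × W₃): 65×67 by 67×75 → 65×75, cost 65·67·75 = 326625; (W₁ × (W₂ × W₃)): 51×65 by 65×75 → 51×75, cost 51·65·75 = 248625; cumulative 575250. Total 575250.
Order Q = ((W₁ × W₂) × W₃): (W₁ × W₂): 51×65 by 65×67 → 51×67, cost 51·65·67 = 222105; ((W₁ × W₂) × W₃): 51×67 by 67×75 → 51×75, cost 51·67·75 = 256275; cumulative 478380. Total 478380.
Difference: |575250 − 478380| = 96870.

96870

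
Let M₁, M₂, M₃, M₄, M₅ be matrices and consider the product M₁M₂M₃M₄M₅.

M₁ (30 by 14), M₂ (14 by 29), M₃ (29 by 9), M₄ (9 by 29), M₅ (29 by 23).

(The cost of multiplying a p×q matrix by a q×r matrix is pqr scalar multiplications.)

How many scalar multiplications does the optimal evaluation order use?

19647

Adjacent pairs: M₁M₂ = 30·14·29 = 12180; M₂M₃ = 14·29·9 = 3654; M₃M₄ = 29·9·29 = 7569; M₄M₅ = 9·29·23 = 6003.
Length 3: M₁..M₃: k=1: 0+3654+30·14·9=7434; k=2: 12180+0+30·29·9=20010 → min 7434 | M₂..M₄: k=2: 0+7569+14·29·29=19343; k=3: 3654+0+14·9·29=7308 → min 7308 | M₃..M₅: k=3: 0+6003+29·9·23=12006; k=4: 7569+0+29·29·23=26912 → min 12006.
Length 4: M₁..M₄: k=1: 0+7308+30·14·29=19488; k=2: 12180+7569+30·29·29=44979; k=3: 7434+0+30·9·29=15264 → min 15264 | M₂..M₅: k=2: 0+12006+14·29·23=21344; k=3: 3654+6003+14·9·23=12555; k=4: 7308+0+14·29·23=16646 → min 12555.
Length 5: M₁..M₅: k=1: 0+12555+30·14·23=22215; k=2: 12180+12006+30·29·23=44196; k=3: 7434+6003+30·9·23=19647; k=4: 15264+0+30·29·23=35274 → min 19647.
Optimal order: ((M₁(M₂M₃))(M₄M₅)) with cost 19647.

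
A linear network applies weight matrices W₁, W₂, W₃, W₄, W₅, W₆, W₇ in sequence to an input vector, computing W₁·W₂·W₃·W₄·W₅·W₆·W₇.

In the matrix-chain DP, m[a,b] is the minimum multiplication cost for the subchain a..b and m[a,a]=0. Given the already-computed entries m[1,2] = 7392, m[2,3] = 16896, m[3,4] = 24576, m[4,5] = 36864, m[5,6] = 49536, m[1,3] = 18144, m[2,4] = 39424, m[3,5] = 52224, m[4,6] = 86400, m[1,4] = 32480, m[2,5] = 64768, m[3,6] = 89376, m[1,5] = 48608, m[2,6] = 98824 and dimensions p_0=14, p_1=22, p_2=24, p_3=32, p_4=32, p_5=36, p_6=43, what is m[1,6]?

70280

m[1,6] = min over k∈[1,5] of m[1,k]+m[k+1,6]+p_{0}·p_k·p_{6}.
k=1: 0 + 98824 + 14·22·43 = 112068; k=2: 7392 + 89376 + 14·24·43 = 111216; k=3: 18144 + 86400 + 14·32·43 = 123808; k=4: 32480 + 49536 + 14·32·43 = 101280; k=5: 48608 + 0 + 14·36·43 = 70280.
Minimum: 70280 at k=5.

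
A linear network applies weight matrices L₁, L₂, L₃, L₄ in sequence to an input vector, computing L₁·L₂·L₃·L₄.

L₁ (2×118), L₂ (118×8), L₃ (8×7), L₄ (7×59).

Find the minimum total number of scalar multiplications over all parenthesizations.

Adjacent pairs: L₁L₂ = 2·118·8 = 1888; L₂L₃ = 118·8·7 = 6608; L₃L₄ = 8·7·59 = 3304.
Length 3: L₁..L₃: k=1: 0+6608+2·118·7=8260; k=2: 1888+0+2·8·7=2000 → min 2000 | L₂..L₄: k=2: 0+3304+118·8·59=59000; k=3: 6608+0+118·7·59=55342 → min 55342.
Length 4: L₁..L₄: k=1: 0+55342+2·118·59=69266; k=2: 1888+3304+2·8·59=6136; k=3: 2000+0+2·7·59=2826 → min 2826.
Optimal order: (((L₁·L₂)·L₃)·L₄) with cost 2826.

2826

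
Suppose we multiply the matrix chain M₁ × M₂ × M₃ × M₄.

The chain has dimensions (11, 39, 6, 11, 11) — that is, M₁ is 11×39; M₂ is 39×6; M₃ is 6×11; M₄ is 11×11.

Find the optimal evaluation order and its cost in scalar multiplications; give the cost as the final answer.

4026

Adjacent pairs: M₁M₂ = 11·39·6 = 2574; M₂M₃ = 39·6·11 = 2574; M₃M₄ = 6·11·11 = 726.
Length 3: M₁..M₃: k=1: 0+2574+11·39·11=7293; k=2: 2574+0+11·6·11=3300 → min 3300 | M₂..M₄: k=2: 0+726+39·6·11=3300; k=3: 2574+0+39·11·11=7293 → min 3300.
Length 4: M₁..M₄: k=1: 0+3300+11·39·11=8019; k=2: 2574+726+11·6·11=4026; k=3: 3300+0+11·11·11=4631 → min 4026.
Optimal parenthesization: ((M₁ × M₂) × (M₃ × M₄)) with cost 4026.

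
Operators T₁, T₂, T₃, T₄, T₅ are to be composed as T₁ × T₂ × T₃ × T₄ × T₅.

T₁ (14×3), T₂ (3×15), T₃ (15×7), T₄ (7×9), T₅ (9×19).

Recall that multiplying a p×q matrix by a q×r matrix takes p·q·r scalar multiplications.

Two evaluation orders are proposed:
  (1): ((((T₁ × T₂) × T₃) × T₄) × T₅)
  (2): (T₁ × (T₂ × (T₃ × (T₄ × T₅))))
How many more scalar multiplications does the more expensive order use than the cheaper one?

531

Order (1) = ((((T₁ × T₂) × T₃) × T₄) × T₅): (T₁ × T₂): 14×3 by 3×15 → 14×15, cost 14·3·15 = 630; ((T₁ × T₂) × T₃): 14×15 by 15×7 → 14×7, cost 14·15·7 = 1470; cumulative 2100; (((T₁ × T₂) × T₃) × T₄): 14×7 by 7×9 → 14×9, cost 14·7·9 = 882; cumulative 2982; ((((T₁ × T₂) × T₃) × T₄) × T₅): 14×9 by 9×19 → 14×19, cost 14·9·19 = 2394; cumulative 5376. Total 5376.
Order (2) = (T₁ × (T₂ × (T₃ × (T₄ × T₅)))): (T₄ × T₅): 7×9 by 9×19 → 7×19, cost 7·9·19 = 1197; (T₃ × (T₄ × T₅)): 15×7 by 7×19 → 15×19, cost 15·7·19 = 1995; cumulative 3192; (T₂ × (T₃ × (T₄ × T₅))): 3×15 by 15×19 → 3×19, cost 3·15·19 = 855; cumulative 4047; (T₁ × (T₂ × (T₃ × (T₄ × T₅)))): 14×3 by 3×19 → 14×19, cost 14·3·19 = 798; cumulative 4845. Total 4845.
Difference: |5376 − 4845| = 531.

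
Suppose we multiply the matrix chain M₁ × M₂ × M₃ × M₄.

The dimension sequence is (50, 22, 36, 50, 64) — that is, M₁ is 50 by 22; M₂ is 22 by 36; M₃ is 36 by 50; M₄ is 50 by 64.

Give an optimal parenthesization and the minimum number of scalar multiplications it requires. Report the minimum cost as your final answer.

Adjacent pairs: M₁M₂ = 50·22·36 = 39600; M₂M₃ = 22·36·50 = 39600; M₃M₄ = 36·50·64 = 115200.
Length 3: M₁..M₃: k=1: 0+39600+50·22·50=94600; k=2: 39600+0+50·36·50=129600 → min 94600 | M₂..M₄: k=2: 0+115200+22·36·64=165888; k=3: 39600+0+22·50·64=110000 → min 110000.
Length 4: M₁..M₄: k=1: 0+110000+50·22·64=180400; k=2: 39600+115200+50·36·64=270000; k=3: 94600+0+50·50·64=254600 → min 180400.
Optimal parenthesization: (M₁ × ((M₂ × M₃) × M₄)) with cost 180400.

180400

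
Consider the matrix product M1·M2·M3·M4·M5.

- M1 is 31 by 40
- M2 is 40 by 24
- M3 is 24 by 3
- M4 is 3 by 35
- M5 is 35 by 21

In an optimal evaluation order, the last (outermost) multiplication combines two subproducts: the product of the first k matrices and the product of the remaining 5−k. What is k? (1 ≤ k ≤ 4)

3

Adjacent pairs: M1M2 = 31·40·24 = 29760; M2M3 = 40·24·3 = 2880; M3M4 = 24·3·35 = 2520; M4M5 = 3·35·21 = 2205.
Length 3: M1..M3: k=1: 0+2880+31·40·3=6600; k=2: 29760+0+31·24·3=31992 → min 6600 | M2..M4: k=2: 0+2520+40·24·35=36120; k=3: 2880+0+40·3·35=7080 → min 7080 | M3..M5: k=3: 0+2205+24·3·21=3717; k=4: 2520+0+24·35·21=20160 → min 3717.
Length 4: M1..M4: k=1: 0+7080+31·40·35=50480; k=2: 29760+2520+31·24·35=58320; k=3: 6600+0+31·3·35=9855 → min 9855 | M2..M5: k=2: 0+3717+40·24·21=23877; k=3: 2880+2205+40·3·21=7605; k=4: 7080+0+40·35·21=36480 → min 7605.
Top-level splits: k=1: (M1..M1)·(M2..M5) → 0+7605+31·40·21 = 33645; k=2: (M1..M2)·(M3..M5) → 29760+3717+31·24·21 = 49101; k=3: (M1..M3)·(M4..M5) → 6600+2205+31·3·21 = 10758; k=4: (M1..M4)·(M5..M5) → 9855+0+31·35·21 = 32640.
Best split is after M3, i.e. k = 3.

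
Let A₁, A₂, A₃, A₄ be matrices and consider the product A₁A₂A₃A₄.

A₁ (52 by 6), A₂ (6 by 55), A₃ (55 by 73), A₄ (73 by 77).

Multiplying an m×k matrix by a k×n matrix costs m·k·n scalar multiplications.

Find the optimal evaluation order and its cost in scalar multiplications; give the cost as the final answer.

81840

Adjacent pairs: A₁A₂ = 52·6·55 = 17160; A₂A₃ = 6·55·73 = 24090; A₃A₄ = 55·73·77 = 309155.
Length 3: A₁..A₃: k=1: 0+24090+52·6·73=46866; k=2: 17160+0+52·55·73=225940 → min 46866 | A₂..A₄: k=2: 0+309155+6·55·77=334565; k=3: 24090+0+6·73·77=57816 → min 57816.
Length 4: A₁..A₄: k=1: 0+57816+52·6·77=81840; k=2: 17160+309155+52·55·77=546535; k=3: 46866+0+52·73·77=339158 → min 81840.
Optimal parenthesization: (A₁((A₂A₃)A₄)) with cost 81840.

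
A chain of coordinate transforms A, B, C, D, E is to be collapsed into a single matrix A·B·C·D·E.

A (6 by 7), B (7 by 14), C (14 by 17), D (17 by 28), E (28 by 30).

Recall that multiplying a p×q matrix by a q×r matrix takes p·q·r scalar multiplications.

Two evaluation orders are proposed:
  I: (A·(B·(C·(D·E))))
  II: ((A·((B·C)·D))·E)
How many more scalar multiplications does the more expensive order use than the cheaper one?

Order I = (A·(B·(C·(D·E)))): (D·E): 17×28 by 28×30 → 17×30, cost 17·28·30 = 14280; (C·(D·E)): 14×17 by 17×30 → 14×30, cost 14·17·30 = 7140; cumulative 21420; (B·(C·(D·E))): 7×14 by 14×30 → 7×30, cost 7·14·30 = 2940; cumulative 24360; (A·(B·(C·(D·E)))): 6×7 by 7×30 → 6×30, cost 6·7·30 = 1260; cumulative 25620. Total 25620.
Order II = ((A·((B·C)·D))·E): (B·C): 7×14 by 14×17 → 7×17, cost 7·14·17 = 1666; ((B·C)·D): 7×17 by 17×28 → 7×28, cost 7·17·28 = 3332; cumulative 4998; (A·((B·C)·D)): 6×7 by 7×28 → 6×28, cost 6·7·28 = 1176; cumulative 6174; ((A·((B·C)·D))·E): 6×28 by 28×30 → 6×30, cost 6·28·30 = 5040; cumulative 11214. Total 11214.
Difference: |25620 − 11214| = 14406.

14406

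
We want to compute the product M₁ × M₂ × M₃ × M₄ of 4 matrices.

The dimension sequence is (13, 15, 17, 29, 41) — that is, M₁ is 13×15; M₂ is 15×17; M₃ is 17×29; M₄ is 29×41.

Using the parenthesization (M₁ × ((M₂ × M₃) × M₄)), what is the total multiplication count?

33225

(M₂ × M₃): 15×17 by 17×29 → 15×29, cost 15·17·29 = 7395
((M₂ × M₃) × M₄): 15×29 by 29×41 → 15×41, cost 15·29·41 = 17835; cumulative 25230
(M₁ × ((M₂ × M₃) × M₄)): 13×15 by 15×41 → 13×41, cost 13·15·41 = 7995; cumulative 33225
Total: 33225 scalar multiplications.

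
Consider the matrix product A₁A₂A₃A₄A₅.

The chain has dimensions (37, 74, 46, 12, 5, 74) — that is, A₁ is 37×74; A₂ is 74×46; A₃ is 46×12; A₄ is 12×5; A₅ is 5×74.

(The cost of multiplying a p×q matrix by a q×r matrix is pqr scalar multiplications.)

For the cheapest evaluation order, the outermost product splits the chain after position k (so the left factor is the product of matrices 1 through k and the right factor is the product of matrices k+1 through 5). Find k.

4

Adjacent pairs: A₁A₂ = 37·74·46 = 125948; A₂A₃ = 74·46·12 = 40848; A₃A₄ = 46·12·5 = 2760; A₄A₅ = 12·5·74 = 4440.
Length 3: A₁..A₃: k=1: 0+40848+37·74·12=73704; k=2: 125948+0+37·46·12=146372 → min 73704 | A₂..A₄: k=2: 0+2760+74·46·5=19780; k=3: 40848+0+74·12·5=45288 → min 19780 | A₃..A₅: k=3: 0+4440+46·12·74=45288; k=4: 2760+0+46·5·74=19780 → min 19780.
Length 4: A₁..A₄: k=1: 0+19780+37·74·5=33470; k=2: 125948+2760+37·46·5=137218; k=3: 73704+0+37·12·5=75924 → min 33470 | A₂..A₅: k=2: 0+19780+74·46·74=271676; k=3: 40848+4440+74·12·74=111000; k=4: 19780+0+74·5·74=47160 → min 47160.
Top-level splits: k=1: (A₁..A₁)·(A₂..A₅) → 0+47160+37·74·74 = 249772; k=2: (A₁..A₂)·(A₃..A₅) → 125948+19780+37·46·74 = 271676; k=3: (A₁..A₃)·(A₄..A₅) → 73704+4440+37·12·74 = 111000; k=4: (A₁..A₄)·(A₅..A₅) → 33470+0+37·5·74 = 47160.
Best split is after A₄, i.e. k = 4.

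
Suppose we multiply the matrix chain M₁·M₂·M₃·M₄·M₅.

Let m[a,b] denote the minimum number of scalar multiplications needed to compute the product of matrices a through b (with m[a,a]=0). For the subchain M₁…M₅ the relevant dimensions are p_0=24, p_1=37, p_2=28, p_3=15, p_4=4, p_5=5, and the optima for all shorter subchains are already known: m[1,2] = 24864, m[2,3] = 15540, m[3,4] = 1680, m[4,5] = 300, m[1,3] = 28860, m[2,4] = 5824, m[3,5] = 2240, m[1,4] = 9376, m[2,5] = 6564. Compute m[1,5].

m[1,5] = min over k∈[1,4] of m[1,k]+m[k+1,5]+p_{0}·p_k·p_{5}.
k=1: 0 + 6564 + 24·37·5 = 11004; k=2: 24864 + 2240 + 24·28·5 = 30464; k=3: 28860 + 300 + 24·15·5 = 30960; k=4: 9376 + 0 + 24·4·5 = 9856.
Minimum: 9856 at k=4.

9856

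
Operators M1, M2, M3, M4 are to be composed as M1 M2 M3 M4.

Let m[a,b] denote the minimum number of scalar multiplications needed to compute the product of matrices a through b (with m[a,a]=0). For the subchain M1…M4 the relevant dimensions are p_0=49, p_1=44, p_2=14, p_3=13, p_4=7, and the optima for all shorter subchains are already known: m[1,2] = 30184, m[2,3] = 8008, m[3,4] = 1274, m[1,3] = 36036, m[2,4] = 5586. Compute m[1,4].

m[1,4] = min over k∈[1,3] of m[1,k]+m[k+1,4]+p_{0}·p_k·p_{4}.
k=1: 0 + 5586 + 49·44·7 = 20678; k=2: 30184 + 1274 + 49·14·7 = 36260; k=3: 36036 + 0 + 49·13·7 = 40495.
Minimum: 20678 at k=1.

20678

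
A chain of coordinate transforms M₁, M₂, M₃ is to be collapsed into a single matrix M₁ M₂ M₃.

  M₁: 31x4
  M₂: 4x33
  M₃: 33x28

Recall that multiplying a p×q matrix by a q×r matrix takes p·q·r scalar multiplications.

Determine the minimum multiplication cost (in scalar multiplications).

Order (M₁ (M₂ M₃)): (M₂ M₃): 4×33 by 33×28 → 4×28, cost 4·33·28 = 3696; (M₁ (M₂ M₃)): 31×4 by 4×28 → 31×28, cost 31·4·28 = 3472; cumulative 7168. Total 7168.
Order ((M₁ M₂) M₃): (M₁ M₂): 31×4 by 4×33 → 31×33, cost 31·4·33 = 4092; ((M₁ M₂) M₃): 31×33 by 33×28 → 31×28, cost 31·33·28 = 28644; cumulative 32736. Total 32736.
Minimum: 7168.

7168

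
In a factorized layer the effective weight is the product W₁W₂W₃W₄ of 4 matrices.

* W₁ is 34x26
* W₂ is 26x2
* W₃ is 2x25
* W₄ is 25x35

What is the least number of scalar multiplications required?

5898

Adjacent pairs: W₁W₂ = 34·26·2 = 1768; W₂W₃ = 26·2·25 = 1300; W₃W₄ = 2·25·35 = 1750.
Length 3: W₁..W₃: k=1: 0+1300+34·26·25=23400; k=2: 1768+0+34·2·25=3468 → min 3468 | W₂..W₄: k=2: 0+1750+26·2·35=3570; k=3: 1300+0+26·25·35=24050 → min 3570.
Length 4: W₁..W₄: k=1: 0+3570+34·26·35=34510; k=2: 1768+1750+34·2·35=5898; k=3: 3468+0+34·25·35=33218 → min 5898.
Optimal order: ((W₁W₂)(W₃W₄)) with cost 5898.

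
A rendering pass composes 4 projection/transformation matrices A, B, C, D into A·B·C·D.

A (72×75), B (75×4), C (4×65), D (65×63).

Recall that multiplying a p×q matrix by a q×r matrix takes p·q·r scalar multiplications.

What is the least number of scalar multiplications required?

56124

Adjacent pairs: AB = 72·75·4 = 21600; BC = 75·4·65 = 19500; CD = 4·65·63 = 16380.
Length 3: A..C: k=1: 0+19500+72·75·65=370500; k=2: 21600+0+72·4·65=40320 → min 40320 | B..D: k=2: 0+16380+75·4·63=35280; k=3: 19500+0+75·65·63=326625 → min 35280.
Length 4: A..D: k=1: 0+35280+72·75·63=375480; k=2: 21600+16380+72·4·63=56124; k=3: 40320+0+72·65·63=335160 → min 56124.
Optimal order: ((A·B)·(C·D)) with cost 56124.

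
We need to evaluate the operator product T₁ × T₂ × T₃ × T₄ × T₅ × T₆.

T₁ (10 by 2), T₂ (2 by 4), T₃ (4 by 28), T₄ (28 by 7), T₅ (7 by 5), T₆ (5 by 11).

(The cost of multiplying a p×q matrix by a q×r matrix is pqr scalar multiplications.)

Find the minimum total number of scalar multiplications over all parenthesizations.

1016

Adjacent pairs: T₁T₂ = 10·2·4 = 80; T₂T₃ = 2·4·28 = 224; T₃T₄ = 4·28·7 = 784; T₄T₅ = 28·7·5 = 980; T₅T₆ = 7·5·11 = 385.
Length 3: T₁..T₃: k=1: 0+224+10·2·28=784; k=2: 80+0+10·4·28=1200 → min 784 | T₂..T₄: k=2: 0+784+2·4·7=840; k=3: 224+0+2·28·7=616 → min 616 | T₃..T₅: k=3: 0+980+4·28·5=1540; k=4: 784+0+4·7·5=924 → min 924 | T₄..T₆: k=4: 0+385+28·7·11=2541; k=5: 980+0+28·5·11=2520 → min 2520.
Length 4: T₁..T₄: k=1: 0+616+10·2·7=756; k=2: 80+784+10·4·7=1144; k=3: 784+0+10·28·7=2744 → min 756 | T₂..T₅: k=2: 0+924+2·4·5=964; k=3: 224+980+2·28·5=1484; k=4: 616+0+2·7·5=686 → min 686 | T₃..T₆: k=3: 0+2520+4·28·11=3752; k=4: 784+385+4·7·11=1477; k=5: 924+0+4·5·11=1144 → min 1144.
Length 5: T₁..T₅: k=1: 0+686+10·2·5=786; k=2: 80+924+10·4·5=1204; k=3: 784+980+10·28·5=3164; k=4: 756+0+10·7·5=1106 → min 786 | T₂..T₆: k=2: 0+1144+2·4·11=1232; k=3: 224+2520+2·28·11=3360; k=4: 616+385+2·7·11=1155; k=5: 686+0+2·5·11=796 → min 796.
Length 6: T₁..T₆: k=1: 0+796+10·2·11=1016; k=2: 80+1144+10·4·11=1664; k=3: 784+2520+10·28·11=6384; k=4: 756+385+10·7·11=1911; k=5: 786+0+10·5·11=1336 → min 1016.
Optimal order: (T₁ × ((((T₂ × T₃) × T₄) × T₅) × T₆)) with cost 1016.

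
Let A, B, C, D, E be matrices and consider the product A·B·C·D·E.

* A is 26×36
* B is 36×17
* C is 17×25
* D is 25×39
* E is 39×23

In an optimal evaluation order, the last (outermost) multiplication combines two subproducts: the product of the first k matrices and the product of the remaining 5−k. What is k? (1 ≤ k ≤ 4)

Adjacent pairs: AB = 26·36·17 = 15912; BC = 36·17·25 = 15300; CD = 17·25·39 = 16575; DE = 25·39·23 = 22425.
Length 3: A..C: k=1: 0+15300+26·36·25=38700; k=2: 15912+0+26·17·25=26962 → min 26962 | B..D: k=2: 0+16575+36·17·39=40443; k=3: 15300+0+36·25·39=50400 → min 40443 | C..E: k=3: 0+22425+17·25·23=32200; k=4: 16575+0+17·39·23=31824 → min 31824.
Length 4: A..D: k=1: 0+40443+26·36·39=76947; k=2: 15912+16575+26·17·39=49725; k=3: 26962+0+26·25·39=52312 → min 49725 | B..E: k=2: 0+31824+36·17·23=45900; k=3: 15300+22425+36·25·23=58425; k=4: 40443+0+36·39·23=72735 → min 45900.
Top-level splits: k=1: (A..A)·(B..E) → 0+45900+26·36·23 = 67428; k=2: (A..B)·(C..E) → 15912+31824+26·17·23 = 57902; k=3: (A..C)·(D..E) → 26962+22425+26·25·23 = 64337; k=4: (A..D)·(E..E) → 49725+0+26·39·23 = 73047.
Best split is after B, i.e. k = 2.

2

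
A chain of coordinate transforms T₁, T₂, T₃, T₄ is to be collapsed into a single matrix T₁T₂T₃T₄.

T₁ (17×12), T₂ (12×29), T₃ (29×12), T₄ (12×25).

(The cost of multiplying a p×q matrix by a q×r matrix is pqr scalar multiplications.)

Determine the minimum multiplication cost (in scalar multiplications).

Adjacent pairs: T₁T₂ = 17·12·29 = 5916; T₂T₃ = 12·29·12 = 4176; T₃T₄ = 29·12·25 = 8700.
Length 3: T₁..T₃: k=1: 0+4176+17·12·12=6624; k=2: 5916+0+17·29·12=11832 → min 6624 | T₂..T₄: k=2: 0+8700+12·29·25=17400; k=3: 4176+0+12·12·25=7776 → min 7776.
Length 4: T₁..T₄: k=1: 0+7776+17·12·25=12876; k=2: 5916+8700+17·29·25=26941; k=3: 6624+0+17·12·25=11724 → min 11724.
Optimal order: ((T₁(T₂T₃))T₄) with cost 11724.

11724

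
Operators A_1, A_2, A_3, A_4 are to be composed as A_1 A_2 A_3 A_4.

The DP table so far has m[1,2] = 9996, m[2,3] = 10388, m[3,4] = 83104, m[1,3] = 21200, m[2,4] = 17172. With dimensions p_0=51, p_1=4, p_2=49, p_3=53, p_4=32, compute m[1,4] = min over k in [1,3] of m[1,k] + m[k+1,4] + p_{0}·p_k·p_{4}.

23700

m[1,4] = min over k∈[1,3] of m[1,k]+m[k+1,4]+p_{0}·p_k·p_{4}.
k=1: 0 + 17172 + 51·4·32 = 23700; k=2: 9996 + 83104 + 51·49·32 = 173068; k=3: 21200 + 0 + 51·53·32 = 107696.
Minimum: 23700 at k=1.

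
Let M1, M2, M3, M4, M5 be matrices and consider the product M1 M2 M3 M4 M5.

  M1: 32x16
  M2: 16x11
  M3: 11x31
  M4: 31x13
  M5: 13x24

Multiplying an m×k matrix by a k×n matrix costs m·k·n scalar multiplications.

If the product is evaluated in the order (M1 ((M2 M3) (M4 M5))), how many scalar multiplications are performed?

39320

(M2 M3): 16×11 by 11×31 → 16×31, cost 16·11·31 = 5456
(M4 M5): 31×13 by 13×24 → 31×24, cost 31·13·24 = 9672
((M2 M3) (M4 M5)): 16×31 by 31×24 → 16×24, cost 16·31·24 = 11904; cumulative 27032
(M1 ((M2 M3) (M4 M5))): 32×16 by 16×24 → 32×24, cost 32·16·24 = 12288; cumulative 39320
Total: 39320 scalar multiplications.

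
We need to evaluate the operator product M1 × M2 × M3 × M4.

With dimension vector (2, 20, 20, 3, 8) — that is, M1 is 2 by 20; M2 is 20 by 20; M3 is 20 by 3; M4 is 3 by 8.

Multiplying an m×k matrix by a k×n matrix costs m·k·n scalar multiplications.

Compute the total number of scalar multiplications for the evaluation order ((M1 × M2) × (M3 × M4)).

(M1 × M2): 2×20 by 20×20 → 2×20, cost 2·20·20 = 800
(M3 × M4): 20×3 by 3×8 → 20×8, cost 20·3·8 = 480
((M1 × M2) × (M3 × M4)): 2×20 by 20×8 → 2×8, cost 2·20·8 = 320; cumulative 1600
Total: 1600 scalar multiplications.

1600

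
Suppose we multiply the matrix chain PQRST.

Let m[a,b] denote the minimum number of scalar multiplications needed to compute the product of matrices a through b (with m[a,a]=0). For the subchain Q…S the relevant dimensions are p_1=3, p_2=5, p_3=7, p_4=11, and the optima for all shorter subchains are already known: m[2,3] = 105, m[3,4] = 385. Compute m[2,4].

m[2,4] = min over k∈[2,3] of m[2,k]+m[k+1,4]+p_{1}·p_k·p_{4}.
k=2: 0 + 385 + 3·5·11 = 550; k=3: 105 + 0 + 3·7·11 = 336.
Minimum: 336 at k=3.

336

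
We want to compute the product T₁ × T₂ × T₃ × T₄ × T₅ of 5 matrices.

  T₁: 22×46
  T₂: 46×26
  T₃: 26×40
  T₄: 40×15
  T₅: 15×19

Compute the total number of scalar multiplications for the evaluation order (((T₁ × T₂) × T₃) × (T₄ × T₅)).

77312

(T₁ × T₂): 22×46 by 46×26 → 22×26, cost 22·46·26 = 26312
((T₁ × T₂) × T₃): 22×26 by 26×40 → 22×40, cost 22·26·40 = 22880; cumulative 49192
(T₄ × T₅): 40×15 by 15×19 → 40×19, cost 40·15·19 = 11400
(((T₁ × T₂) × T₃) × (T₄ × T₅)): 22×40 by 40×19 → 22×19, cost 22·40·19 = 16720; cumulative 77312
Total: 77312 scalar multiplications.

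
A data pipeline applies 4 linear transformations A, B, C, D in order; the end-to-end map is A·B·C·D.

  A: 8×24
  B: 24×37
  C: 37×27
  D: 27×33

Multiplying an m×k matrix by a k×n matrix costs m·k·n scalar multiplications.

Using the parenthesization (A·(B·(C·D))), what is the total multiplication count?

68607

(C·D): 37×27 by 27×33 → 37×33, cost 37·27·33 = 32967
(B·(C·D)): 24×37 by 37×33 → 24×33, cost 24·37·33 = 29304; cumulative 62271
(A·(B·(C·D))): 8×24 by 24×33 → 8×33, cost 8·24·33 = 6336; cumulative 68607
Total: 68607 scalar multiplications.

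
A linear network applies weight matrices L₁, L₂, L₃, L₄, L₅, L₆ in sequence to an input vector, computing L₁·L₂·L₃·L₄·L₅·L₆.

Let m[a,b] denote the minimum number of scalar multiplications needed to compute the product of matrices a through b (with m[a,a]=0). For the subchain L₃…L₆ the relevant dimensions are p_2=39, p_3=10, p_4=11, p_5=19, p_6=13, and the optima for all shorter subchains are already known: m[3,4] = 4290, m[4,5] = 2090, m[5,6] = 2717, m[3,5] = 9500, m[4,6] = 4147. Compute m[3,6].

9217

m[3,6] = min over k∈[3,5] of m[3,k]+m[k+1,6]+p_{2}·p_k·p_{6}.
k=3: 0 + 4147 + 39·10·13 = 9217; k=4: 4290 + 2717 + 39·11·13 = 12584; k=5: 9500 + 0 + 39·19·13 = 19133.
Minimum: 9217 at k=3.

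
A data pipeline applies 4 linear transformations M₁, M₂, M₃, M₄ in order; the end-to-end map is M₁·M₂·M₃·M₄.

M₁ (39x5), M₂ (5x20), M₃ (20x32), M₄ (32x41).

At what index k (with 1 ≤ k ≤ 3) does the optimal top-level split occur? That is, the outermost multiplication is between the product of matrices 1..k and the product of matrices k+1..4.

Adjacent pairs: M₁M₂ = 39·5·20 = 3900; M₂M₃ = 5·20·32 = 3200; M₃M₄ = 20·32·41 = 26240.
Length 3: M₁..M₃: k=1: 0+3200+39·5·32=9440; k=2: 3900+0+39·20·32=28860 → min 9440 | M₂..M₄: k=2: 0+26240+5·20·41=30340; k=3: 3200+0+5·32·41=9760 → min 9760.
Top-level splits: k=1: (M₁..M₁)·(M₂..M₄) → 0+9760+39·5·41 = 17755; k=2: (M₁..M₂)·(M₃..M₄) → 3900+26240+39·20·41 = 62120; k=3: (M₁..M₃)·(M₄..M₄) → 9440+0+39·32·41 = 60608.
Best split is after M₁, i.e. k = 1.

1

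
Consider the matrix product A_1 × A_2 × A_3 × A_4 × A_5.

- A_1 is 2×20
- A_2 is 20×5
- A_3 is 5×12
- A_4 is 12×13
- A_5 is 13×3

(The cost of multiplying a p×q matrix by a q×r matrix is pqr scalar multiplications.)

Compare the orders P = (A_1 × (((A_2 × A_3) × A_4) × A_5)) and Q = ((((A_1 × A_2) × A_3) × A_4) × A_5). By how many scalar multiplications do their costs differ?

Order P = (A_1 × (((A_2 × A_3) × A_4) × A_5)): (A_2 × A_3): 20×5 by 5×12 → 20×12, cost 20·5·12 = 1200; ((A_2 × A_3) × A_4): 20×12 by 12×13 → 20×13, cost 20·12·13 = 3120; cumulative 4320; (((A_2 × A_3) × A_4) × A_5): 20×13 by 13×3 → 20×3, cost 20·13·3 = 780; cumulative 5100; (A_1 × (((A_2 × A_3) × A_4) × A_5)): 2×20 by 20×3 → 2×3, cost 2·20·3 = 120; cumulative 5220. Total 5220.
Order Q = ((((A_1 × A_2) × A_3) × A_4) × A_5): (A_1 × A_2): 2×20 by 20×5 → 2×5, cost 2·20·5 = 200; ((A_1 × A_2) × A_3): 2×5 by 5×12 → 2×12, cost 2·5·12 = 120; cumulative 320; (((A_1 × A_2) × A_3) × A_4): 2×12 by 12×13 → 2×13, cost 2·12·13 = 312; cumulative 632; ((((A_1 × A_2) × A_3) × A_4) × A_5): 2×13 by 13×3 → 2×3, cost 2·13·3 = 78; cumulative 710. Total 710.
Difference: |5220 − 710| = 4510.

4510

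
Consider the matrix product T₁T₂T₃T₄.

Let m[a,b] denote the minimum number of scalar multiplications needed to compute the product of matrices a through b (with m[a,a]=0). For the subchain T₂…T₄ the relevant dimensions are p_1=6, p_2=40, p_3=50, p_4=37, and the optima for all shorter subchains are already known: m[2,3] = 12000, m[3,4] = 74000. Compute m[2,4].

23100

m[2,4] = min over k∈[2,3] of m[2,k]+m[k+1,4]+p_{1}·p_k·p_{4}.
k=2: 0 + 74000 + 6·40·37 = 82880; k=3: 12000 + 0 + 6·50·37 = 23100.
Minimum: 23100 at k=3.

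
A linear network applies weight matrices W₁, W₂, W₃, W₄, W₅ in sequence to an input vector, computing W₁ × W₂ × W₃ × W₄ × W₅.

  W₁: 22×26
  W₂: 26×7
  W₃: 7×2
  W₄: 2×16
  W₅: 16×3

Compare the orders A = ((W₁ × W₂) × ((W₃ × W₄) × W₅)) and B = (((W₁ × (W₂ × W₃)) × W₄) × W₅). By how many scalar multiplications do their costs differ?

Order A = ((W₁ × W₂) × ((W₃ × W₄) × W₅)): (W₁ × W₂): 22×26 by 26×7 → 22×7, cost 22·26·7 = 4004; (W₃ × W₄): 7×2 by 2×16 → 7×16, cost 7·2·16 = 224; ((W₃ × W₄) × W₅): 7×16 by 16×3 → 7×3, cost 7·16·3 = 336; cumulative 560; ((W₁ × W₂) × ((W₃ × W₄) × W₅)): 22×7 by 7×3 → 22×3, cost 22·7·3 = 462; cumulative 5026. Total 5026.
Order B = (((W₁ × (W₂ × W₃)) × W₄) × W₅): (W₂ × W₃): 26×7 by 7×2 → 26×2, cost 26·7·2 = 364; (W₁ × (W₂ × W₃)): 22×26 by 26×2 → 22×2, cost 22·26·2 = 1144; cumulative 1508; ((W₁ × (W₂ × W₃)) × W₄): 22×2 by 2×16 → 22×16, cost 22·2·16 = 704; cumulative 2212; (((W₁ × (W₂ × W₃)) × W₄) × W₅): 22×16 by 16×3 → 22×3, cost 22·16·3 = 1056; cumulative 3268. Total 3268.
Difference: |5026 − 3268| = 1758.

1758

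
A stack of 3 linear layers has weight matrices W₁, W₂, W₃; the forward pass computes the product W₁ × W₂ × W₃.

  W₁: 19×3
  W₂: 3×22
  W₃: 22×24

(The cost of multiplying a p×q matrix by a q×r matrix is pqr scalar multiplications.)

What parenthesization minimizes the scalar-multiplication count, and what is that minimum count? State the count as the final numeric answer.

2952

(W₁ × (W₂ × W₃)): cost 2952.
((W₁ × W₂) × W₃): cost 11286.
Optimal: (W₁ × (W₂ × W₃)) with cost 2952.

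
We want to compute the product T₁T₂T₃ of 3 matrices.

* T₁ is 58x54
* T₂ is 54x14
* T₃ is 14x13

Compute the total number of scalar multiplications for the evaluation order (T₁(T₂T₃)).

50544

(T₂T₃): 54×14 by 14×13 → 54×13, cost 54·14·13 = 9828
(T₁(T₂T₃)): 58×54 by 54×13 → 58×13, cost 58·54·13 = 40716; cumulative 50544
Total: 50544 scalar multiplications.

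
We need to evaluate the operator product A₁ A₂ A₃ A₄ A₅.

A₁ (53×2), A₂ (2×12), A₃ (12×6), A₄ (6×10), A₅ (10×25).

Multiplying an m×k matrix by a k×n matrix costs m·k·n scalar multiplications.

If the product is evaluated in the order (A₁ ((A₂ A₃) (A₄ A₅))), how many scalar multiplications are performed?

4594

(A₂ A₃): 2×12 by 12×6 → 2×6, cost 2·12·6 = 144
(A₄ A₅): 6×10 by 10×25 → 6×25, cost 6·10·25 = 1500
((A₂ A₃) (A₄ A₅)): 2×6 by 6×25 → 2×25, cost 2·6·25 = 300; cumulative 1944
(A₁ ((A₂ A₃) (A₄ A₅))): 53×2 by 2×25 → 53×25, cost 53·2·25 = 2650; cumulative 4594
Total: 4594 scalar multiplications.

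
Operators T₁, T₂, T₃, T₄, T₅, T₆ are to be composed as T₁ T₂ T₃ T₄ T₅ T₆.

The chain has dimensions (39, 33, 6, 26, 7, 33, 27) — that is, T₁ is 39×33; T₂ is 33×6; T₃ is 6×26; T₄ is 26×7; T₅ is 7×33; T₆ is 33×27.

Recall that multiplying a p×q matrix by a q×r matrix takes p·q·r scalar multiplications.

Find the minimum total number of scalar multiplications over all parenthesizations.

Adjacent pairs: T₁T₂ = 39·33·6 = 7722; T₂T₃ = 33·6·26 = 5148; T₃T₄ = 6·26·7 = 1092; T₄T₅ = 26·7·33 = 6006; T₅T₆ = 7·33·27 = 6237.
Length 3: T₁..T₃: k=1: 0+5148+39·33·26=38610; k=2: 7722+0+39·6·26=13806 → min 13806 | T₂..T₄: k=2: 0+1092+33·6·7=2478; k=3: 5148+0+33·26·7=11154 → min 2478 | T₃..T₅: k=3: 0+6006+6·26·33=11154; k=4: 1092+0+6·7·33=2478 → min 2478 | T₄..T₆: k=4: 0+6237+26·7·27=11151; k=5: 6006+0+26·33·27=29172 → min 11151.
Length 4: T₁..T₄: k=1: 0+2478+39·33·7=11487; k=2: 7722+1092+39·6·7=10452; k=3: 13806+0+39·26·7=20904 → min 10452 | T₂..T₅: k=2: 0+2478+33·6·33=9012; k=3: 5148+6006+33·26·33=39468; k=4: 2478+0+33·7·33=10101 → min 9012 | T₃..T₆: k=3: 0+11151+6·26·27=15363; k=4: 1092+6237+6·7·27=8463; k=5: 2478+0+6·33·27=7824 → min 7824.
Length 5: T₁..T₅: k=1: 0+9012+39·33·33=51483; k=2: 7722+2478+39·6·33=17922; k=3: 13806+6006+39·26·33=53274; k=4: 10452+0+39·7·33=19461 → min 17922 | T₂..T₆: k=2: 0+7824+33·6·27=13170; k=3: 5148+11151+33·26·27=39465; k=4: 2478+6237+33·7·27=14952; k=5: 9012+0+33·33·27=38415 → min 13170.
Length 6: T₁..T₆: k=1: 0+13170+39·33·27=47919; k=2: 7722+7824+39·6·27=21864; k=3: 13806+11151+39·26·27=52335; k=4: 10452+6237+39·7·27=24060; k=5: 17922+0+39·33·27=52671 → min 21864.
Optimal order: ((T₁ T₂) (((T₃ T₄) T₅) T₆)) with cost 21864.

21864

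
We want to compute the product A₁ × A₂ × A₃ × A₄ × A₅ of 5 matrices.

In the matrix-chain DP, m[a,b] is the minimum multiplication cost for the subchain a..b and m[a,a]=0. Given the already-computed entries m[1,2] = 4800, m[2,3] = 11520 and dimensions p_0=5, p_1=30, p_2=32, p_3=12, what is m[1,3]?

m[1,3] = min over k∈[1,2] of m[1,k]+m[k+1,3]+p_{0}·p_k·p_{3}.
k=1: 0 + 11520 + 5·30·12 = 13320; k=2: 4800 + 0 + 5·32·12 = 6720.
Minimum: 6720 at k=2.

6720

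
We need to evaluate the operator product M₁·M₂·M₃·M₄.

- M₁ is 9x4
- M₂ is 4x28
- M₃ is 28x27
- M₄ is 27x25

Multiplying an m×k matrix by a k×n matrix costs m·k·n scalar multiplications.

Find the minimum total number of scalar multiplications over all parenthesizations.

6624

Adjacent pairs: M₁M₂ = 9·4·28 = 1008; M₂M₃ = 4·28·27 = 3024; M₃M₄ = 28·27·25 = 18900.
Length 3: M₁..M₃: k=1: 0+3024+9·4·27=3996; k=2: 1008+0+9·28·27=7812 → min 3996 | M₂..M₄: k=2: 0+18900+4·28·25=21700; k=3: 3024+0+4·27·25=5724 → min 5724.
Length 4: M₁..M₄: k=1: 0+5724+9·4·25=6624; k=2: 1008+18900+9·28·25=26208; k=3: 3996+0+9·27·25=10071 → min 6624.
Optimal order: (M₁·((M₂·M₃)·M₄)) with cost 6624.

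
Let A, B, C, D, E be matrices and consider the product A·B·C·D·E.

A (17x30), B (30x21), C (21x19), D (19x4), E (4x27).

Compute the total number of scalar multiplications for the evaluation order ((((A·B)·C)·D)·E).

20621

(A·B): 17×30 by 30×21 → 17×21, cost 17·30·21 = 10710
((A·B)·C): 17×21 by 21×19 → 17×19, cost 17·21·19 = 6783; cumulative 17493
(((A·B)·C)·D): 17×19 by 19×4 → 17×4, cost 17·19·4 = 1292; cumulative 18785
((((A·B)·C)·D)·E): 17×4 by 4×27 → 17×27, cost 17·4·27 = 1836; cumulative 20621
Total: 20621 scalar multiplications.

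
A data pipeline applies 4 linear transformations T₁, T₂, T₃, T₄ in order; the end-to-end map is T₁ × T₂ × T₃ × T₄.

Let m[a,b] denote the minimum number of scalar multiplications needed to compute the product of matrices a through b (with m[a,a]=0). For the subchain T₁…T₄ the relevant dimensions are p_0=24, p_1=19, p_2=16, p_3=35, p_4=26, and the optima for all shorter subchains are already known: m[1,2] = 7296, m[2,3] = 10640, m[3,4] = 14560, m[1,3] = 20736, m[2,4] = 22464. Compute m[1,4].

31840

m[1,4] = min over k∈[1,3] of m[1,k]+m[k+1,4]+p_{0}·p_k·p_{4}.
k=1: 0 + 22464 + 24·19·26 = 34320; k=2: 7296 + 14560 + 24·16·26 = 31840; k=3: 20736 + 0 + 24·35·26 = 42576.
Minimum: 31840 at k=2.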